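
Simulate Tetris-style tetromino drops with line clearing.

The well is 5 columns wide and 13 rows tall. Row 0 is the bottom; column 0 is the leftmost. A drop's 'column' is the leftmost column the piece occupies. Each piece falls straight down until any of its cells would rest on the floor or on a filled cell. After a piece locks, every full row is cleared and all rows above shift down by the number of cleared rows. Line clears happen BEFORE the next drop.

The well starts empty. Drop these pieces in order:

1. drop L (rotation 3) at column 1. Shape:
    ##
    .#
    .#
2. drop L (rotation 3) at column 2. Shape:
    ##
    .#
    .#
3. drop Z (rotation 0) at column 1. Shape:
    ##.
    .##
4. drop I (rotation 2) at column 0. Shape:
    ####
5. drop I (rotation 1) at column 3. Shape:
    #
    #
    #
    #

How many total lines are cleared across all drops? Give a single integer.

Answer: 0

Derivation:
Drop 1: L rot3 at col 1 lands with bottom-row=0; cleared 0 line(s) (total 0); column heights now [0 3 3 0 0], max=3
Drop 2: L rot3 at col 2 lands with bottom-row=1; cleared 0 line(s) (total 0); column heights now [0 3 4 4 0], max=4
Drop 3: Z rot0 at col 1 lands with bottom-row=4; cleared 0 line(s) (total 0); column heights now [0 6 6 5 0], max=6
Drop 4: I rot2 at col 0 lands with bottom-row=6; cleared 0 line(s) (total 0); column heights now [7 7 7 7 0], max=7
Drop 5: I rot1 at col 3 lands with bottom-row=7; cleared 0 line(s) (total 0); column heights now [7 7 7 11 0], max=11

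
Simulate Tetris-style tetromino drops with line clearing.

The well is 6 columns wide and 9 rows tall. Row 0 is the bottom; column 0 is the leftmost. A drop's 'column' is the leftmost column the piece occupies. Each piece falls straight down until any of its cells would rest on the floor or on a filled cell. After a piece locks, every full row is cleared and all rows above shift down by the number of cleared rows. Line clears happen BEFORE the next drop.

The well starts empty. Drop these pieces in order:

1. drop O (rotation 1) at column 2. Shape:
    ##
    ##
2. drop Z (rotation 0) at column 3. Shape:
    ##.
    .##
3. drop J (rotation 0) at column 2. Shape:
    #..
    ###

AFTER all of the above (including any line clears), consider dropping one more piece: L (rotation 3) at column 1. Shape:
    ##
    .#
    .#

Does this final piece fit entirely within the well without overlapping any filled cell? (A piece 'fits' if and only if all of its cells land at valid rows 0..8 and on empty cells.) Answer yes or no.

Answer: yes

Derivation:
Drop 1: O rot1 at col 2 lands with bottom-row=0; cleared 0 line(s) (total 0); column heights now [0 0 2 2 0 0], max=2
Drop 2: Z rot0 at col 3 lands with bottom-row=1; cleared 0 line(s) (total 0); column heights now [0 0 2 3 3 2], max=3
Drop 3: J rot0 at col 2 lands with bottom-row=3; cleared 0 line(s) (total 0); column heights now [0 0 5 4 4 2], max=5
Test piece L rot3 at col 1 (width 2): heights before test = [0 0 5 4 4 2]; fits = True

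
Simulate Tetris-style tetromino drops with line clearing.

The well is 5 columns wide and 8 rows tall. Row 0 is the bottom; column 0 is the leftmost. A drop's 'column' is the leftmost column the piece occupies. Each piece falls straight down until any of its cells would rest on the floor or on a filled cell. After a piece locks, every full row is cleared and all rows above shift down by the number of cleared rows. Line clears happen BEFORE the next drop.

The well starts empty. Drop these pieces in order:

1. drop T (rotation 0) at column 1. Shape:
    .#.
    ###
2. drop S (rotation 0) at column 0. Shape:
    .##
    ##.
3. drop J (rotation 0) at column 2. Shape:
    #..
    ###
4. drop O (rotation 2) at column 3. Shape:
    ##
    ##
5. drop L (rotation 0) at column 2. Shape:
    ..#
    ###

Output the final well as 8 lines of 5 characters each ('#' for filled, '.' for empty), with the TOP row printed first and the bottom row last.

Answer: ....#
..###
...##
..###
..###
.##..
###..
.###.

Derivation:
Drop 1: T rot0 at col 1 lands with bottom-row=0; cleared 0 line(s) (total 0); column heights now [0 1 2 1 0], max=2
Drop 2: S rot0 at col 0 lands with bottom-row=1; cleared 0 line(s) (total 0); column heights now [2 3 3 1 0], max=3
Drop 3: J rot0 at col 2 lands with bottom-row=3; cleared 0 line(s) (total 0); column heights now [2 3 5 4 4], max=5
Drop 4: O rot2 at col 3 lands with bottom-row=4; cleared 0 line(s) (total 0); column heights now [2 3 5 6 6], max=6
Drop 5: L rot0 at col 2 lands with bottom-row=6; cleared 0 line(s) (total 0); column heights now [2 3 7 7 8], max=8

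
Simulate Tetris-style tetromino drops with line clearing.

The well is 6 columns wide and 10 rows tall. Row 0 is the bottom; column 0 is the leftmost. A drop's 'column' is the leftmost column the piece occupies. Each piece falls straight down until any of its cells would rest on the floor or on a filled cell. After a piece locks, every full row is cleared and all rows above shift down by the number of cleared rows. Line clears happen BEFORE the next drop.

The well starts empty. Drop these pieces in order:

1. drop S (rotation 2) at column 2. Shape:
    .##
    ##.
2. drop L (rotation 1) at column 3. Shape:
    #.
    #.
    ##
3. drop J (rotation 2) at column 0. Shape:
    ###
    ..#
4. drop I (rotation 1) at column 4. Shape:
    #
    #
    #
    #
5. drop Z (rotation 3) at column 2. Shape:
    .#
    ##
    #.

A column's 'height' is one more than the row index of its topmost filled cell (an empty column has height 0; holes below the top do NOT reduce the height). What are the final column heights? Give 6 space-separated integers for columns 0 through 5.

Answer: 3 3 6 7 7 0

Derivation:
Drop 1: S rot2 at col 2 lands with bottom-row=0; cleared 0 line(s) (total 0); column heights now [0 0 1 2 2 0], max=2
Drop 2: L rot1 at col 3 lands with bottom-row=2; cleared 0 line(s) (total 0); column heights now [0 0 1 5 3 0], max=5
Drop 3: J rot2 at col 0 lands with bottom-row=1; cleared 0 line(s) (total 0); column heights now [3 3 3 5 3 0], max=5
Drop 4: I rot1 at col 4 lands with bottom-row=3; cleared 0 line(s) (total 0); column heights now [3 3 3 5 7 0], max=7
Drop 5: Z rot3 at col 2 lands with bottom-row=4; cleared 0 line(s) (total 0); column heights now [3 3 6 7 7 0], max=7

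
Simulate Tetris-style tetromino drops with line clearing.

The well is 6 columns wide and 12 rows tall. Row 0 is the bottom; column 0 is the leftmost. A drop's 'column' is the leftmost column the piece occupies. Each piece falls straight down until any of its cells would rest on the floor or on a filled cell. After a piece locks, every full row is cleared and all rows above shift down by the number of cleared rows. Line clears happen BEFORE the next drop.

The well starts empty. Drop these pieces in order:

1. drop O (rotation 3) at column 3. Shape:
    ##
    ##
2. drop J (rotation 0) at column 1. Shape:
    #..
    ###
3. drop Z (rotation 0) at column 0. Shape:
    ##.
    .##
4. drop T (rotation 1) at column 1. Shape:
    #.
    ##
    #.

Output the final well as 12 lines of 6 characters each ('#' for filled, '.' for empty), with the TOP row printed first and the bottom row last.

Answer: ......
......
......
.#....
.##...
.#....
##....
.##...
.#....
.###..
...##.
...##.

Derivation:
Drop 1: O rot3 at col 3 lands with bottom-row=0; cleared 0 line(s) (total 0); column heights now [0 0 0 2 2 0], max=2
Drop 2: J rot0 at col 1 lands with bottom-row=2; cleared 0 line(s) (total 0); column heights now [0 4 3 3 2 0], max=4
Drop 3: Z rot0 at col 0 lands with bottom-row=4; cleared 0 line(s) (total 0); column heights now [6 6 5 3 2 0], max=6
Drop 4: T rot1 at col 1 lands with bottom-row=6; cleared 0 line(s) (total 0); column heights now [6 9 8 3 2 0], max=9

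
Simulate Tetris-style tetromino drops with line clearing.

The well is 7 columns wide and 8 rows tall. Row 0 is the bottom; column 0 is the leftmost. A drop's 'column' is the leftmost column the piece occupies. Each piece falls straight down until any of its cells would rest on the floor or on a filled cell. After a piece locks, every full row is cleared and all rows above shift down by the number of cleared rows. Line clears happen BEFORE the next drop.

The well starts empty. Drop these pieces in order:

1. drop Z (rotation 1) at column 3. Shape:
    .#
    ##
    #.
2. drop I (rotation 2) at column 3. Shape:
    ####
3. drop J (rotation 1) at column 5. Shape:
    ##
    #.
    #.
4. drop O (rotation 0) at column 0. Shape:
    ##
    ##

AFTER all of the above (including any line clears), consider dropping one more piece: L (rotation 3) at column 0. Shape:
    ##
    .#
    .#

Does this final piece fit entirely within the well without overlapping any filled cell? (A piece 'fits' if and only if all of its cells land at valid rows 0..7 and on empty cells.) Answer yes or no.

Drop 1: Z rot1 at col 3 lands with bottom-row=0; cleared 0 line(s) (total 0); column heights now [0 0 0 2 3 0 0], max=3
Drop 2: I rot2 at col 3 lands with bottom-row=3; cleared 0 line(s) (total 0); column heights now [0 0 0 4 4 4 4], max=4
Drop 3: J rot1 at col 5 lands with bottom-row=4; cleared 0 line(s) (total 0); column heights now [0 0 0 4 4 7 7], max=7
Drop 4: O rot0 at col 0 lands with bottom-row=0; cleared 0 line(s) (total 0); column heights now [2 2 0 4 4 7 7], max=7
Test piece L rot3 at col 0 (width 2): heights before test = [2 2 0 4 4 7 7]; fits = True

Answer: yes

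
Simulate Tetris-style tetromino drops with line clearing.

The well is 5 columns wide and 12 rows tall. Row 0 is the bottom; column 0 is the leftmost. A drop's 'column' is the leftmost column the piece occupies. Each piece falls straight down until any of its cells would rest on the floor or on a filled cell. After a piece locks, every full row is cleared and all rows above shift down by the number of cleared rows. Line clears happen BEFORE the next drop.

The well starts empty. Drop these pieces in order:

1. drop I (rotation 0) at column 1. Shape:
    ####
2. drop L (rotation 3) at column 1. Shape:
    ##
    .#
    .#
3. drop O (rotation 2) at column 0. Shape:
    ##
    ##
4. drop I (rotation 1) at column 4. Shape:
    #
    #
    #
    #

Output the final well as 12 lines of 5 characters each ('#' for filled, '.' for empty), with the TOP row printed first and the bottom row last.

Drop 1: I rot0 at col 1 lands with bottom-row=0; cleared 0 line(s) (total 0); column heights now [0 1 1 1 1], max=1
Drop 2: L rot3 at col 1 lands with bottom-row=1; cleared 0 line(s) (total 0); column heights now [0 4 4 1 1], max=4
Drop 3: O rot2 at col 0 lands with bottom-row=4; cleared 0 line(s) (total 0); column heights now [6 6 4 1 1], max=6
Drop 4: I rot1 at col 4 lands with bottom-row=1; cleared 0 line(s) (total 0); column heights now [6 6 4 1 5], max=6

Answer: .....
.....
.....
.....
.....
.....
##...
##..#
.##.#
..#.#
..#.#
.####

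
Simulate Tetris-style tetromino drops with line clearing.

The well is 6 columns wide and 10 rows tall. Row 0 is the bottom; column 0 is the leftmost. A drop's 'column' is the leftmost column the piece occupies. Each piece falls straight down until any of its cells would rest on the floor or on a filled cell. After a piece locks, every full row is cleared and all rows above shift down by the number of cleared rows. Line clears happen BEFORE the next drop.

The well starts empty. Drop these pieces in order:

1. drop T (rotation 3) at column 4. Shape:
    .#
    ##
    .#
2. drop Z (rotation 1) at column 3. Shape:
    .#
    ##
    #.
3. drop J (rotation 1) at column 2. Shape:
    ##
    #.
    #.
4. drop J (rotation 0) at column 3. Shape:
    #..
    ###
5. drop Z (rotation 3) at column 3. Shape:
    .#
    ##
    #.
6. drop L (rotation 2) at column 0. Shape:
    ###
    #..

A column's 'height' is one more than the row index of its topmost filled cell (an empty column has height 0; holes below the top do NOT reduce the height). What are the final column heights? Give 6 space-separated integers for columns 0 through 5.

Answer: 4 0 4 7 8 3

Derivation:
Drop 1: T rot3 at col 4 lands with bottom-row=0; cleared 0 line(s) (total 0); column heights now [0 0 0 0 2 3], max=3
Drop 2: Z rot1 at col 3 lands with bottom-row=1; cleared 0 line(s) (total 0); column heights now [0 0 0 3 4 3], max=4
Drop 3: J rot1 at col 2 lands with bottom-row=1; cleared 0 line(s) (total 0); column heights now [0 0 4 4 4 3], max=4
Drop 4: J rot0 at col 3 lands with bottom-row=4; cleared 0 line(s) (total 0); column heights now [0 0 4 6 5 5], max=6
Drop 5: Z rot3 at col 3 lands with bottom-row=6; cleared 0 line(s) (total 0); column heights now [0 0 4 8 9 5], max=9
Drop 6: L rot2 at col 0 lands with bottom-row=3; cleared 1 line(s) (total 1); column heights now [4 0 4 7 8 3], max=8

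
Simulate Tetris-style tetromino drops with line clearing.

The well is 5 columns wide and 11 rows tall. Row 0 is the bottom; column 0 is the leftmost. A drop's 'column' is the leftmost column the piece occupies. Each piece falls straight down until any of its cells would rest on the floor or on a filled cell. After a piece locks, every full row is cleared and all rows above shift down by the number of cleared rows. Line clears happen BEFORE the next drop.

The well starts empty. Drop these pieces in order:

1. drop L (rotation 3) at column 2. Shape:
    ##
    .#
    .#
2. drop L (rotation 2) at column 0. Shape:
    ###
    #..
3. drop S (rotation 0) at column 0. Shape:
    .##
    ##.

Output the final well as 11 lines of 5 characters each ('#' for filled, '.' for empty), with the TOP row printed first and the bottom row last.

Answer: .....
.....
.....
.....
.....
.##..
##...
###..
#.##.
...#.
...#.

Derivation:
Drop 1: L rot3 at col 2 lands with bottom-row=0; cleared 0 line(s) (total 0); column heights now [0 0 3 3 0], max=3
Drop 2: L rot2 at col 0 lands with bottom-row=2; cleared 0 line(s) (total 0); column heights now [4 4 4 3 0], max=4
Drop 3: S rot0 at col 0 lands with bottom-row=4; cleared 0 line(s) (total 0); column heights now [5 6 6 3 0], max=6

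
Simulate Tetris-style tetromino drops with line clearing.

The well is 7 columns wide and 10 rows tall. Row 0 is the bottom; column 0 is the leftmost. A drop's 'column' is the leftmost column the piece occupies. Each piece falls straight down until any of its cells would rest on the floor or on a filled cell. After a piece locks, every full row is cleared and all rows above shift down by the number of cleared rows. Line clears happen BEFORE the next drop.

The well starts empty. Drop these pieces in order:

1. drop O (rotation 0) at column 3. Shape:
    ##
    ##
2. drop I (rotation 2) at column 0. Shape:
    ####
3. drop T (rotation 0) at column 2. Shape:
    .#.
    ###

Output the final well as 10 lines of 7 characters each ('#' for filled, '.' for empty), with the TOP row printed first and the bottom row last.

Drop 1: O rot0 at col 3 lands with bottom-row=0; cleared 0 line(s) (total 0); column heights now [0 0 0 2 2 0 0], max=2
Drop 2: I rot2 at col 0 lands with bottom-row=2; cleared 0 line(s) (total 0); column heights now [3 3 3 3 2 0 0], max=3
Drop 3: T rot0 at col 2 lands with bottom-row=3; cleared 0 line(s) (total 0); column heights now [3 3 4 5 4 0 0], max=5

Answer: .......
.......
.......
.......
.......
...#...
..###..
####...
...##..
...##..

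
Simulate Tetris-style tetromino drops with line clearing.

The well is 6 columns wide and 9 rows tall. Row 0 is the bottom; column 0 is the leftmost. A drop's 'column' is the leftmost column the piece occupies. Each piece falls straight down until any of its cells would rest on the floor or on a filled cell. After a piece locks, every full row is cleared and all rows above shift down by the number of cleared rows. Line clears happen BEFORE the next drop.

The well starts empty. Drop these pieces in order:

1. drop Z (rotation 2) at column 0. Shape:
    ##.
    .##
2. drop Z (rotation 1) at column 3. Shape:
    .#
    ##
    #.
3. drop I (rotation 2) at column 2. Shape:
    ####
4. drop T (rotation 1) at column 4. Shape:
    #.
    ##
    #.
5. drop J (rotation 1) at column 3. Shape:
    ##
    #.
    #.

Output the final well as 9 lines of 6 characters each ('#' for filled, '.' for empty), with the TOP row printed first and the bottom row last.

Answer: ......
...##.
...##.
...###
....#.
..####
....#.
##.##.
.###..

Derivation:
Drop 1: Z rot2 at col 0 lands with bottom-row=0; cleared 0 line(s) (total 0); column heights now [2 2 1 0 0 0], max=2
Drop 2: Z rot1 at col 3 lands with bottom-row=0; cleared 0 line(s) (total 0); column heights now [2 2 1 2 3 0], max=3
Drop 3: I rot2 at col 2 lands with bottom-row=3; cleared 0 line(s) (total 0); column heights now [2 2 4 4 4 4], max=4
Drop 4: T rot1 at col 4 lands with bottom-row=4; cleared 0 line(s) (total 0); column heights now [2 2 4 4 7 6], max=7
Drop 5: J rot1 at col 3 lands with bottom-row=5; cleared 0 line(s) (total 0); column heights now [2 2 4 8 8 6], max=8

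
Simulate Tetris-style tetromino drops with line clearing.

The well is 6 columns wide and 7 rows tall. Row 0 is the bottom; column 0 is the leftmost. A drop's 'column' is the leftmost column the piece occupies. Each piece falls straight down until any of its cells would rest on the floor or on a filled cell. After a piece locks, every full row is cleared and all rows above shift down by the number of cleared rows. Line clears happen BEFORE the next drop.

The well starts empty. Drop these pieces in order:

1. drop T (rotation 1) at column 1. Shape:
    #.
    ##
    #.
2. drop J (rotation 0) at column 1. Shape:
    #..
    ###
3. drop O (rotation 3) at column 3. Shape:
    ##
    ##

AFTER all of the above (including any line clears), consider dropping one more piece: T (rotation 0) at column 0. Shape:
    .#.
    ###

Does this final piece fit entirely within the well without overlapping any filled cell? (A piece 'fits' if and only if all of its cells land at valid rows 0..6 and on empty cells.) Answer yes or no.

Answer: yes

Derivation:
Drop 1: T rot1 at col 1 lands with bottom-row=0; cleared 0 line(s) (total 0); column heights now [0 3 2 0 0 0], max=3
Drop 2: J rot0 at col 1 lands with bottom-row=3; cleared 0 line(s) (total 0); column heights now [0 5 4 4 0 0], max=5
Drop 3: O rot3 at col 3 lands with bottom-row=4; cleared 0 line(s) (total 0); column heights now [0 5 4 6 6 0], max=6
Test piece T rot0 at col 0 (width 3): heights before test = [0 5 4 6 6 0]; fits = True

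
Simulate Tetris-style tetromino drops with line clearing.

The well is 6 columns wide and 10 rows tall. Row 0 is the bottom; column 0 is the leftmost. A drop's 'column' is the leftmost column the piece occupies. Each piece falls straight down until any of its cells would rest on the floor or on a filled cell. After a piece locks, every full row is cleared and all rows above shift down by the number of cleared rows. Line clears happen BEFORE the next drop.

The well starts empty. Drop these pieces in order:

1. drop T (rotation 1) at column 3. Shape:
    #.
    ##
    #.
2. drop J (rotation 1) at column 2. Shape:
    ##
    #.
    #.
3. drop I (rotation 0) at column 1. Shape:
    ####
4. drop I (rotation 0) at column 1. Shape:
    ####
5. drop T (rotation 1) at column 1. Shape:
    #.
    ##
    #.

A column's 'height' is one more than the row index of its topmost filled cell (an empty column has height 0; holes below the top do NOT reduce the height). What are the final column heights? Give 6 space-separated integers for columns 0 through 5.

Answer: 0 9 8 6 6 0

Derivation:
Drop 1: T rot1 at col 3 lands with bottom-row=0; cleared 0 line(s) (total 0); column heights now [0 0 0 3 2 0], max=3
Drop 2: J rot1 at col 2 lands with bottom-row=1; cleared 0 line(s) (total 0); column heights now [0 0 4 4 2 0], max=4
Drop 3: I rot0 at col 1 lands with bottom-row=4; cleared 0 line(s) (total 0); column heights now [0 5 5 5 5 0], max=5
Drop 4: I rot0 at col 1 lands with bottom-row=5; cleared 0 line(s) (total 0); column heights now [0 6 6 6 6 0], max=6
Drop 5: T rot1 at col 1 lands with bottom-row=6; cleared 0 line(s) (total 0); column heights now [0 9 8 6 6 0], max=9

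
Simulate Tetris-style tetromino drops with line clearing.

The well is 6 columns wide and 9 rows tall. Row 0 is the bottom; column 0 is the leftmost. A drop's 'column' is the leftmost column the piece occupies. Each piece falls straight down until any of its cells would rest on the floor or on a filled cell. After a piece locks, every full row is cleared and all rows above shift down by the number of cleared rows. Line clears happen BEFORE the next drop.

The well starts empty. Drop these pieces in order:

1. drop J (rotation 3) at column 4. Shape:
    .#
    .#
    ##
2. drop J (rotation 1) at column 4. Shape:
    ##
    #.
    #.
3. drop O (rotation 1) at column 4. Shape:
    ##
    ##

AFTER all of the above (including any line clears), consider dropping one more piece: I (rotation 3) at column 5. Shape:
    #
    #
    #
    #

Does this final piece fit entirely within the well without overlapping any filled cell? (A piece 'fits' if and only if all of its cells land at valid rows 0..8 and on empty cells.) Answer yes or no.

Drop 1: J rot3 at col 4 lands with bottom-row=0; cleared 0 line(s) (total 0); column heights now [0 0 0 0 1 3], max=3
Drop 2: J rot1 at col 4 lands with bottom-row=1; cleared 0 line(s) (total 0); column heights now [0 0 0 0 4 4], max=4
Drop 3: O rot1 at col 4 lands with bottom-row=4; cleared 0 line(s) (total 0); column heights now [0 0 0 0 6 6], max=6
Test piece I rot3 at col 5 (width 1): heights before test = [0 0 0 0 6 6]; fits = False

Answer: no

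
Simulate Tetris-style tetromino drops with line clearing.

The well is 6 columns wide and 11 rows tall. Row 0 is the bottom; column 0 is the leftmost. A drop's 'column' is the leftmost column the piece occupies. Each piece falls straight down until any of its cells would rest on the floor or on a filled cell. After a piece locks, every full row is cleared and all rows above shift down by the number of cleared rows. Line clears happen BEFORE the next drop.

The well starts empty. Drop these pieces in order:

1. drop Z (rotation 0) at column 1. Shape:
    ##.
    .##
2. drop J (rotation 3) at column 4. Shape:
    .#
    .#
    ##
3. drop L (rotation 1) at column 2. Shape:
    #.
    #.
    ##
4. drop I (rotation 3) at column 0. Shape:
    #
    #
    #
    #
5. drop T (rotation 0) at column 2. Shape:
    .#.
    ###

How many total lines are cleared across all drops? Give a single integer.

Answer: 0

Derivation:
Drop 1: Z rot0 at col 1 lands with bottom-row=0; cleared 0 line(s) (total 0); column heights now [0 2 2 1 0 0], max=2
Drop 2: J rot3 at col 4 lands with bottom-row=0; cleared 0 line(s) (total 0); column heights now [0 2 2 1 1 3], max=3
Drop 3: L rot1 at col 2 lands with bottom-row=2; cleared 0 line(s) (total 0); column heights now [0 2 5 3 1 3], max=5
Drop 4: I rot3 at col 0 lands with bottom-row=0; cleared 0 line(s) (total 0); column heights now [4 2 5 3 1 3], max=5
Drop 5: T rot0 at col 2 lands with bottom-row=5; cleared 0 line(s) (total 0); column heights now [4 2 6 7 6 3], max=7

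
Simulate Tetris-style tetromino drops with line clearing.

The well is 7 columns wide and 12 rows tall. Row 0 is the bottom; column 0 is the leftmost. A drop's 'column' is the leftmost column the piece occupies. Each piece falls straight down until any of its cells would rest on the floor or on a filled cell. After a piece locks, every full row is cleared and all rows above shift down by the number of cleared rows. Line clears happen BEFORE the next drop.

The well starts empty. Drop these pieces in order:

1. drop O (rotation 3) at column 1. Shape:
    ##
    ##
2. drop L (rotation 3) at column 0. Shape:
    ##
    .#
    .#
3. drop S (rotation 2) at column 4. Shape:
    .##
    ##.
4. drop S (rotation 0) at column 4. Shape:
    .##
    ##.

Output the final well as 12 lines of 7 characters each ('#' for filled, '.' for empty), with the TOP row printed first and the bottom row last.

Answer: .......
.......
.......
.......
.......
.......
.......
##.....
.#...##
.#..##.
.##..##
.##.##.

Derivation:
Drop 1: O rot3 at col 1 lands with bottom-row=0; cleared 0 line(s) (total 0); column heights now [0 2 2 0 0 0 0], max=2
Drop 2: L rot3 at col 0 lands with bottom-row=2; cleared 0 line(s) (total 0); column heights now [5 5 2 0 0 0 0], max=5
Drop 3: S rot2 at col 4 lands with bottom-row=0; cleared 0 line(s) (total 0); column heights now [5 5 2 0 1 2 2], max=5
Drop 4: S rot0 at col 4 lands with bottom-row=2; cleared 0 line(s) (total 0); column heights now [5 5 2 0 3 4 4], max=5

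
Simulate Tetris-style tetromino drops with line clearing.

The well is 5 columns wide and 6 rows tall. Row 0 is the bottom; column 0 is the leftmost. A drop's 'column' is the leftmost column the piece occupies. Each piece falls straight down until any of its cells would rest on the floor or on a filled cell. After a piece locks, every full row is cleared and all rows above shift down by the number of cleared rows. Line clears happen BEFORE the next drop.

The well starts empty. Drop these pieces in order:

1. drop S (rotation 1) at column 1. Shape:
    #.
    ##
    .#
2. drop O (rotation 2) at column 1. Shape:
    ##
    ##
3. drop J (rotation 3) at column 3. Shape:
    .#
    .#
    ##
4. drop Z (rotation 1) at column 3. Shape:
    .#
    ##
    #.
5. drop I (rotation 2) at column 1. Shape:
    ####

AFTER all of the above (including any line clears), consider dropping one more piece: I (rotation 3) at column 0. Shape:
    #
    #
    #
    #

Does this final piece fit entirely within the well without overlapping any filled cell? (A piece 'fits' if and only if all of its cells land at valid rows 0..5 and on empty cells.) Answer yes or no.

Drop 1: S rot1 at col 1 lands with bottom-row=0; cleared 0 line(s) (total 0); column heights now [0 3 2 0 0], max=3
Drop 2: O rot2 at col 1 lands with bottom-row=3; cleared 0 line(s) (total 0); column heights now [0 5 5 0 0], max=5
Drop 3: J rot3 at col 3 lands with bottom-row=0; cleared 0 line(s) (total 0); column heights now [0 5 5 1 3], max=5
Drop 4: Z rot1 at col 3 lands with bottom-row=2; cleared 0 line(s) (total 0); column heights now [0 5 5 4 5], max=5
Drop 5: I rot2 at col 1 lands with bottom-row=5; cleared 0 line(s) (total 0); column heights now [0 6 6 6 6], max=6
Test piece I rot3 at col 0 (width 1): heights before test = [0 6 6 6 6]; fits = True

Answer: yes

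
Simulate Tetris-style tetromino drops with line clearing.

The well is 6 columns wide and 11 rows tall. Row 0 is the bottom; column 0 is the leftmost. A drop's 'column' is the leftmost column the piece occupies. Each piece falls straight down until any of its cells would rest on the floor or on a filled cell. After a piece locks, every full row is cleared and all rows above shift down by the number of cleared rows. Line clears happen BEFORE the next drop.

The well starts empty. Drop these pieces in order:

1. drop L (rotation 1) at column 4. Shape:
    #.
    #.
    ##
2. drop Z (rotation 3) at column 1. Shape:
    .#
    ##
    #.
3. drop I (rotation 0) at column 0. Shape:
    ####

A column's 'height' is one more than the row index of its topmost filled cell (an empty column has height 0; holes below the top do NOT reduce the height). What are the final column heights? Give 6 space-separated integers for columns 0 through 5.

Answer: 4 4 4 4 3 1

Derivation:
Drop 1: L rot1 at col 4 lands with bottom-row=0; cleared 0 line(s) (total 0); column heights now [0 0 0 0 3 1], max=3
Drop 2: Z rot3 at col 1 lands with bottom-row=0; cleared 0 line(s) (total 0); column heights now [0 2 3 0 3 1], max=3
Drop 3: I rot0 at col 0 lands with bottom-row=3; cleared 0 line(s) (total 0); column heights now [4 4 4 4 3 1], max=4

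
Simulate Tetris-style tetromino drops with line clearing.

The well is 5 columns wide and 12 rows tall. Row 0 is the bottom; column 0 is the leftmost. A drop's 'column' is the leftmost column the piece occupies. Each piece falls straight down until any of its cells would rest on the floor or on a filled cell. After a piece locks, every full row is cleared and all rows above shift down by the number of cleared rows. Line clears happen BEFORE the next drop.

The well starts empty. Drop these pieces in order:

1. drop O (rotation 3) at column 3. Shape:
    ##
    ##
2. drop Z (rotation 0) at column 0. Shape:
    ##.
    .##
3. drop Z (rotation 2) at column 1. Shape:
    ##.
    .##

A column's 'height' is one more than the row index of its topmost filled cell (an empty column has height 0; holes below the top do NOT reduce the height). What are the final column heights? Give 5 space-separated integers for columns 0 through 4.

Answer: 2 4 4 3 2

Derivation:
Drop 1: O rot3 at col 3 lands with bottom-row=0; cleared 0 line(s) (total 0); column heights now [0 0 0 2 2], max=2
Drop 2: Z rot0 at col 0 lands with bottom-row=0; cleared 0 line(s) (total 0); column heights now [2 2 1 2 2], max=2
Drop 3: Z rot2 at col 1 lands with bottom-row=2; cleared 0 line(s) (total 0); column heights now [2 4 4 3 2], max=4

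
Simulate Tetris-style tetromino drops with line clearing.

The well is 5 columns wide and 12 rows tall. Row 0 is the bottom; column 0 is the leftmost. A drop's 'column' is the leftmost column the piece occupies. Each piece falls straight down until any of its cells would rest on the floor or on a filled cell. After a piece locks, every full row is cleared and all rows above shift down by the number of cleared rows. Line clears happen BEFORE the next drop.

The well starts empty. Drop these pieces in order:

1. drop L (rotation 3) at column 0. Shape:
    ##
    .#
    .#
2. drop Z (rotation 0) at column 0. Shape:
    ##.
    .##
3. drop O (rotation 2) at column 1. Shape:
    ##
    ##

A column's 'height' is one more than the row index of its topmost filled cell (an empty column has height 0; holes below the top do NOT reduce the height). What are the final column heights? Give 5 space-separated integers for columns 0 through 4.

Drop 1: L rot3 at col 0 lands with bottom-row=0; cleared 0 line(s) (total 0); column heights now [3 3 0 0 0], max=3
Drop 2: Z rot0 at col 0 lands with bottom-row=3; cleared 0 line(s) (total 0); column heights now [5 5 4 0 0], max=5
Drop 3: O rot2 at col 1 lands with bottom-row=5; cleared 0 line(s) (total 0); column heights now [5 7 7 0 0], max=7

Answer: 5 7 7 0 0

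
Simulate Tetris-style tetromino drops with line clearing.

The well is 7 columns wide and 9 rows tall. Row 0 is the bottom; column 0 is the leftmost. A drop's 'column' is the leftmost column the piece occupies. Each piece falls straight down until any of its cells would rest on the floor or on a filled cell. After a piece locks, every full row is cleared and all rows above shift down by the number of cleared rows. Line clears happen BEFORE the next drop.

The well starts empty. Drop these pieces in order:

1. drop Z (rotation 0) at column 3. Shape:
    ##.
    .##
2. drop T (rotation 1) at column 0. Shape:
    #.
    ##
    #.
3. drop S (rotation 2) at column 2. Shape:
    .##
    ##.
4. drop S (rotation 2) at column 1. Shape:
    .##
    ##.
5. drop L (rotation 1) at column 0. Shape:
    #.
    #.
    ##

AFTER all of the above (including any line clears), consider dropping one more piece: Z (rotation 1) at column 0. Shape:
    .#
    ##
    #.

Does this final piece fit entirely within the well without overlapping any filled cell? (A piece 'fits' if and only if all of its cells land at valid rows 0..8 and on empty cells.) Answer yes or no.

Drop 1: Z rot0 at col 3 lands with bottom-row=0; cleared 0 line(s) (total 0); column heights now [0 0 0 2 2 1 0], max=2
Drop 2: T rot1 at col 0 lands with bottom-row=0; cleared 0 line(s) (total 0); column heights now [3 2 0 2 2 1 0], max=3
Drop 3: S rot2 at col 2 lands with bottom-row=2; cleared 0 line(s) (total 0); column heights now [3 2 3 4 4 1 0], max=4
Drop 4: S rot2 at col 1 lands with bottom-row=3; cleared 0 line(s) (total 0); column heights now [3 4 5 5 4 1 0], max=5
Drop 5: L rot1 at col 0 lands with bottom-row=4; cleared 0 line(s) (total 0); column heights now [7 5 5 5 4 1 0], max=7
Test piece Z rot1 at col 0 (width 2): heights before test = [7 5 5 5 4 1 0]; fits = False

Answer: no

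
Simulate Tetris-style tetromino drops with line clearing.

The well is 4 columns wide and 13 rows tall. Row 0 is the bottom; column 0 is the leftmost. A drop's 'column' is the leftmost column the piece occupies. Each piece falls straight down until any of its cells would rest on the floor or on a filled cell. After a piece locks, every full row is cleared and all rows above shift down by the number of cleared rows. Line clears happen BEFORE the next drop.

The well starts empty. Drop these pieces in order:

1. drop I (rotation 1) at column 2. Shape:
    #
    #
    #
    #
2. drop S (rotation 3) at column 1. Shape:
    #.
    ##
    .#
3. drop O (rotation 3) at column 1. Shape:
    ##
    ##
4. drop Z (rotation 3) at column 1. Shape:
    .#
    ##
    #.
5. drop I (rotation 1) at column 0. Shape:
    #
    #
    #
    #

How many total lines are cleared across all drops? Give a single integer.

Drop 1: I rot1 at col 2 lands with bottom-row=0; cleared 0 line(s) (total 0); column heights now [0 0 4 0], max=4
Drop 2: S rot3 at col 1 lands with bottom-row=4; cleared 0 line(s) (total 0); column heights now [0 7 6 0], max=7
Drop 3: O rot3 at col 1 lands with bottom-row=7; cleared 0 line(s) (total 0); column heights now [0 9 9 0], max=9
Drop 4: Z rot3 at col 1 lands with bottom-row=9; cleared 0 line(s) (total 0); column heights now [0 11 12 0], max=12
Drop 5: I rot1 at col 0 lands with bottom-row=0; cleared 0 line(s) (total 0); column heights now [4 11 12 0], max=12

Answer: 0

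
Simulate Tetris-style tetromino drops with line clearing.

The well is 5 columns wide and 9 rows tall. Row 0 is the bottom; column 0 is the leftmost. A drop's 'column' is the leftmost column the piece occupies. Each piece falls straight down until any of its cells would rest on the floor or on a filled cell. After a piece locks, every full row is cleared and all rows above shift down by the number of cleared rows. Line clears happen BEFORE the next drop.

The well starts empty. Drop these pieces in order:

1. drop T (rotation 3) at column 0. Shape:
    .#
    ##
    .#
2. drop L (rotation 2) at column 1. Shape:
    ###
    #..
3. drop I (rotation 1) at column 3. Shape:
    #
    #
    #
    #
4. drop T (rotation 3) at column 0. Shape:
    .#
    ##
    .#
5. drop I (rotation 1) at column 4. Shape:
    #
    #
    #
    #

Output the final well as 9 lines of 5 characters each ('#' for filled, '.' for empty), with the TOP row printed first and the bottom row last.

Drop 1: T rot3 at col 0 lands with bottom-row=0; cleared 0 line(s) (total 0); column heights now [2 3 0 0 0], max=3
Drop 2: L rot2 at col 1 lands with bottom-row=3; cleared 0 line(s) (total 0); column heights now [2 5 5 5 0], max=5
Drop 3: I rot1 at col 3 lands with bottom-row=5; cleared 0 line(s) (total 0); column heights now [2 5 5 9 0], max=9
Drop 4: T rot3 at col 0 lands with bottom-row=5; cleared 0 line(s) (total 0); column heights now [7 8 5 9 0], max=9
Drop 5: I rot1 at col 4 lands with bottom-row=0; cleared 0 line(s) (total 0); column heights now [7 8 5 9 4], max=9

Answer: ...#.
.#.#.
##.#.
.#.#.
.###.
.#..#
.#..#
##..#
.#..#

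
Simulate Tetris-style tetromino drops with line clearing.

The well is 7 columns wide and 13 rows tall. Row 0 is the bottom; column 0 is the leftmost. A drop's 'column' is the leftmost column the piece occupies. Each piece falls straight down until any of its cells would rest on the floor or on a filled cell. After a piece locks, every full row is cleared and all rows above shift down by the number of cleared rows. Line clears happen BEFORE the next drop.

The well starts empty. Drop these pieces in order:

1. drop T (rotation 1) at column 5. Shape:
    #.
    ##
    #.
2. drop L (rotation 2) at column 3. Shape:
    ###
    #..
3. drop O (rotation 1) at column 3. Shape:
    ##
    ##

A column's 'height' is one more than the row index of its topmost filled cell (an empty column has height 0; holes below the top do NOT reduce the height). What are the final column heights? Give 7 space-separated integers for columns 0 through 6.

Drop 1: T rot1 at col 5 lands with bottom-row=0; cleared 0 line(s) (total 0); column heights now [0 0 0 0 0 3 2], max=3
Drop 2: L rot2 at col 3 lands with bottom-row=2; cleared 0 line(s) (total 0); column heights now [0 0 0 4 4 4 2], max=4
Drop 3: O rot1 at col 3 lands with bottom-row=4; cleared 0 line(s) (total 0); column heights now [0 0 0 6 6 4 2], max=6

Answer: 0 0 0 6 6 4 2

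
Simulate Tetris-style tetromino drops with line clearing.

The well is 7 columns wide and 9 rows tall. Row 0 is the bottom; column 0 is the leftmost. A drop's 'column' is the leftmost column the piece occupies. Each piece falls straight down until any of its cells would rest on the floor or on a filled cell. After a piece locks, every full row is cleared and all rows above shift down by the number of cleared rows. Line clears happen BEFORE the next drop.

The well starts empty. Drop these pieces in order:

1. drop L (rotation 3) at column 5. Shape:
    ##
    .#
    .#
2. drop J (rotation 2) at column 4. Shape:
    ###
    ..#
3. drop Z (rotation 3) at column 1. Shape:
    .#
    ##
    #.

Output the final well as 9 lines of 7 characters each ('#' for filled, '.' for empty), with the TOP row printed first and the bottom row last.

Answer: .......
.......
.......
.......
....###
......#
..#..##
.##...#
.#....#

Derivation:
Drop 1: L rot3 at col 5 lands with bottom-row=0; cleared 0 line(s) (total 0); column heights now [0 0 0 0 0 3 3], max=3
Drop 2: J rot2 at col 4 lands with bottom-row=3; cleared 0 line(s) (total 0); column heights now [0 0 0 0 5 5 5], max=5
Drop 3: Z rot3 at col 1 lands with bottom-row=0; cleared 0 line(s) (total 0); column heights now [0 2 3 0 5 5 5], max=5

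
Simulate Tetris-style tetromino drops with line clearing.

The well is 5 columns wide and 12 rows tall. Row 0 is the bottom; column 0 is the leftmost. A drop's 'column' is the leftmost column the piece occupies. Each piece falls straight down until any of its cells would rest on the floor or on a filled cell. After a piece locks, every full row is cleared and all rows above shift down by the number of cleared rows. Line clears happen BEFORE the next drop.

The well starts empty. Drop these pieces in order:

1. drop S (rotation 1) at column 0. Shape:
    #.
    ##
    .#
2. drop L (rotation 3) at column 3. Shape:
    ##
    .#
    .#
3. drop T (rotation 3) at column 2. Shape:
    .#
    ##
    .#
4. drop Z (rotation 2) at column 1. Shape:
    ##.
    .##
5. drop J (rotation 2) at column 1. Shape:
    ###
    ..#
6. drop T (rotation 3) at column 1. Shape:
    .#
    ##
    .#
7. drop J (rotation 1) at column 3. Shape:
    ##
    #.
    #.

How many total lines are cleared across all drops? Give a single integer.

Answer: 0

Derivation:
Drop 1: S rot1 at col 0 lands with bottom-row=0; cleared 0 line(s) (total 0); column heights now [3 2 0 0 0], max=3
Drop 2: L rot3 at col 3 lands with bottom-row=0; cleared 0 line(s) (total 0); column heights now [3 2 0 3 3], max=3
Drop 3: T rot3 at col 2 lands with bottom-row=3; cleared 0 line(s) (total 0); column heights now [3 2 5 6 3], max=6
Drop 4: Z rot2 at col 1 lands with bottom-row=6; cleared 0 line(s) (total 0); column heights now [3 8 8 7 3], max=8
Drop 5: J rot2 at col 1 lands with bottom-row=7; cleared 0 line(s) (total 0); column heights now [3 9 9 9 3], max=9
Drop 6: T rot3 at col 1 lands with bottom-row=9; cleared 0 line(s) (total 0); column heights now [3 11 12 9 3], max=12
Drop 7: J rot1 at col 3 lands with bottom-row=9; cleared 0 line(s) (total 0); column heights now [3 11 12 12 12], max=12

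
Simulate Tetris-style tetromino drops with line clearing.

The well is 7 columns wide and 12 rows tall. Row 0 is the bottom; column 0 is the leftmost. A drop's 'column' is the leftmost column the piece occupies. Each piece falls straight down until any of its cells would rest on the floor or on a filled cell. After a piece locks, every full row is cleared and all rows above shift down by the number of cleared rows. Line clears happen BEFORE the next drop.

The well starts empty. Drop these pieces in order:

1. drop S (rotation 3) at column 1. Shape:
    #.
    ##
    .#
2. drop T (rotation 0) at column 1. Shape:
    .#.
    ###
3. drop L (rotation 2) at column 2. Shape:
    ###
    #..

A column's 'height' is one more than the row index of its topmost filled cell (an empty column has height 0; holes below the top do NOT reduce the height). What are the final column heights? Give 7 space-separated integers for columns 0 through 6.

Answer: 0 4 7 7 7 0 0

Derivation:
Drop 1: S rot3 at col 1 lands with bottom-row=0; cleared 0 line(s) (total 0); column heights now [0 3 2 0 0 0 0], max=3
Drop 2: T rot0 at col 1 lands with bottom-row=3; cleared 0 line(s) (total 0); column heights now [0 4 5 4 0 0 0], max=5
Drop 3: L rot2 at col 2 lands with bottom-row=5; cleared 0 line(s) (total 0); column heights now [0 4 7 7 7 0 0], max=7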